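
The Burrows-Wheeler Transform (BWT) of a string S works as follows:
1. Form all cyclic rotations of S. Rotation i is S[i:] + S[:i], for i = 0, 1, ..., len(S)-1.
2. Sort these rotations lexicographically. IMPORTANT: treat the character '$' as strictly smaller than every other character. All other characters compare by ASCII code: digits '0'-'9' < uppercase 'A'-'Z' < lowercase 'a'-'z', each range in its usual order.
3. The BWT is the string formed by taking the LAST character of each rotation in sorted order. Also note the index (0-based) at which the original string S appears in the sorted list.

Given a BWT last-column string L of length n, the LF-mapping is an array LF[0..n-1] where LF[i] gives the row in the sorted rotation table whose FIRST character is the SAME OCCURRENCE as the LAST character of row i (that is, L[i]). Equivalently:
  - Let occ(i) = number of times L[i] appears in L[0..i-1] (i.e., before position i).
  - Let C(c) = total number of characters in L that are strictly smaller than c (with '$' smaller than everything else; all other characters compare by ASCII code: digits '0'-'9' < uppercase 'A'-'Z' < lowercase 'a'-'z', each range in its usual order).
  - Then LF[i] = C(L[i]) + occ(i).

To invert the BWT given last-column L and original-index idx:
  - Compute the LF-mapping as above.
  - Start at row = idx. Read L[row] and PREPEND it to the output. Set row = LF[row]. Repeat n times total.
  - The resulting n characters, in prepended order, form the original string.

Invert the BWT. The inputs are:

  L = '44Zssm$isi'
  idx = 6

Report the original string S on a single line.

LF mapping: 1 2 3 7 8 6 0 4 9 5
Walk LF starting at row 6, prepending L[row]:
  step 1: row=6, L[6]='$', prepend. Next row=LF[6]=0
  step 2: row=0, L[0]='4', prepend. Next row=LF[0]=1
  step 3: row=1, L[1]='4', prepend. Next row=LF[1]=2
  step 4: row=2, L[2]='Z', prepend. Next row=LF[2]=3
  step 5: row=3, L[3]='s', prepend. Next row=LF[3]=7
  step 6: row=7, L[7]='i', prepend. Next row=LF[7]=4
  step 7: row=4, L[4]='s', prepend. Next row=LF[4]=8
  step 8: row=8, L[8]='s', prepend. Next row=LF[8]=9
  step 9: row=9, L[9]='i', prepend. Next row=LF[9]=5
  step 10: row=5, L[5]='m', prepend. Next row=LF[5]=6
Reversed output: missisZ44$

Answer: missisZ44$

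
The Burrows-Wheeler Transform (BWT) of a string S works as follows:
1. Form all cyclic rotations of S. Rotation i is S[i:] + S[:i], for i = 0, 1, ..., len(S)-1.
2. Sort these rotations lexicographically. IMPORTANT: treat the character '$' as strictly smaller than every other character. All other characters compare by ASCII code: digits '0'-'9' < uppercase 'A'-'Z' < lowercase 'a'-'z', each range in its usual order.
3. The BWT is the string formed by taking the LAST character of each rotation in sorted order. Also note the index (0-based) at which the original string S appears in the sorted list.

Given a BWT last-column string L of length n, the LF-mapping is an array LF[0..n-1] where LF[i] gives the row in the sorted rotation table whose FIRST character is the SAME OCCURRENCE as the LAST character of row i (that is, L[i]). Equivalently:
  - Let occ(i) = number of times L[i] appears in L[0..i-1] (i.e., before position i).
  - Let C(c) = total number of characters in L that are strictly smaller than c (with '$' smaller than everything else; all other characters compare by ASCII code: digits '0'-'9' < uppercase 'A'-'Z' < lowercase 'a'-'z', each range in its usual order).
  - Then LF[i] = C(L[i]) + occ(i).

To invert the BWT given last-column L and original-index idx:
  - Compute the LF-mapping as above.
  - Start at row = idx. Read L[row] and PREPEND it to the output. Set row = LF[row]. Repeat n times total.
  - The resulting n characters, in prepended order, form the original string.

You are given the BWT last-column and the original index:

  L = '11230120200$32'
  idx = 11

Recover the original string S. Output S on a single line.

Answer: 2330210022011$

Derivation:
LF mapping: 5 6 8 12 1 7 9 2 10 3 4 0 13 11
Walk LF starting at row 11, prepending L[row]:
  step 1: row=11, L[11]='$', prepend. Next row=LF[11]=0
  step 2: row=0, L[0]='1', prepend. Next row=LF[0]=5
  step 3: row=5, L[5]='1', prepend. Next row=LF[5]=7
  step 4: row=7, L[7]='0', prepend. Next row=LF[7]=2
  step 5: row=2, L[2]='2', prepend. Next row=LF[2]=8
  step 6: row=8, L[8]='2', prepend. Next row=LF[8]=10
  step 7: row=10, L[10]='0', prepend. Next row=LF[10]=4
  step 8: row=4, L[4]='0', prepend. Next row=LF[4]=1
  step 9: row=1, L[1]='1', prepend. Next row=LF[1]=6
  step 10: row=6, L[6]='2', prepend. Next row=LF[6]=9
  step 11: row=9, L[9]='0', prepend. Next row=LF[9]=3
  step 12: row=3, L[3]='3', prepend. Next row=LF[3]=12
  step 13: row=12, L[12]='3', prepend. Next row=LF[12]=13
  step 14: row=13, L[13]='2', prepend. Next row=LF[13]=11
Reversed output: 2330210022011$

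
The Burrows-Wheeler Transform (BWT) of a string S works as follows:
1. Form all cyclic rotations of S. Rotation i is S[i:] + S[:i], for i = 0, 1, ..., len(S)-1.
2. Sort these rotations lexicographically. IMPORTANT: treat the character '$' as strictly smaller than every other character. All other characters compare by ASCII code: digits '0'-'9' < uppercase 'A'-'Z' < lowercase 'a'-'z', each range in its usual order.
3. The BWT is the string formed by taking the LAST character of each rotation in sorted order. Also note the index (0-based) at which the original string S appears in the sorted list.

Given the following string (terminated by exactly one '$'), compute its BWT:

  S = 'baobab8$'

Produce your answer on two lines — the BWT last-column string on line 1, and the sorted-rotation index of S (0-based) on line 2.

Answer: 8bbbao$a
6

Derivation:
All 8 rotations (rotation i = S[i:]+S[:i]):
  rot[0] = baobab8$
  rot[1] = aobab8$b
  rot[2] = obab8$ba
  rot[3] = bab8$bao
  rot[4] = ab8$baob
  rot[5] = b8$baoba
  rot[6] = 8$baobab
  rot[7] = $baobab8
Sorted (with $ < everything):
  sorted[0] = $baobab8  (last char: '8')
  sorted[1] = 8$baobab  (last char: 'b')
  sorted[2] = ab8$baob  (last char: 'b')
  sorted[3] = aobab8$b  (last char: 'b')
  sorted[4] = b8$baoba  (last char: 'a')
  sorted[5] = bab8$bao  (last char: 'o')
  sorted[6] = baobab8$  (last char: '$')
  sorted[7] = obab8$ba  (last char: 'a')
Last column: 8bbbao$a
Original string S is at sorted index 6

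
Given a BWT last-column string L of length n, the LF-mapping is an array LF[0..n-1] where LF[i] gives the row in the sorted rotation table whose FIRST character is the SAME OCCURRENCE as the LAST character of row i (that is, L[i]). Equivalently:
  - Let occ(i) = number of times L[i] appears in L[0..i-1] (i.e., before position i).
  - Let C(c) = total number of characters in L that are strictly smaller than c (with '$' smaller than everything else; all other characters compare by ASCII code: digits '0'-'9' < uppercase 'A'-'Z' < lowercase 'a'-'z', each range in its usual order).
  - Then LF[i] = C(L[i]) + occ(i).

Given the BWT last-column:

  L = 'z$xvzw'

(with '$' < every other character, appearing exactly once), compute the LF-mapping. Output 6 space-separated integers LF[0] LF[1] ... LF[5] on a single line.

Answer: 4 0 3 1 5 2

Derivation:
Char counts: '$':1, 'v':1, 'w':1, 'x':1, 'z':2
C (first-col start): C('$')=0, C('v')=1, C('w')=2, C('x')=3, C('z')=4
L[0]='z': occ=0, LF[0]=C('z')+0=4+0=4
L[1]='$': occ=0, LF[1]=C('$')+0=0+0=0
L[2]='x': occ=0, LF[2]=C('x')+0=3+0=3
L[3]='v': occ=0, LF[3]=C('v')+0=1+0=1
L[4]='z': occ=1, LF[4]=C('z')+1=4+1=5
L[5]='w': occ=0, LF[5]=C('w')+0=2+0=2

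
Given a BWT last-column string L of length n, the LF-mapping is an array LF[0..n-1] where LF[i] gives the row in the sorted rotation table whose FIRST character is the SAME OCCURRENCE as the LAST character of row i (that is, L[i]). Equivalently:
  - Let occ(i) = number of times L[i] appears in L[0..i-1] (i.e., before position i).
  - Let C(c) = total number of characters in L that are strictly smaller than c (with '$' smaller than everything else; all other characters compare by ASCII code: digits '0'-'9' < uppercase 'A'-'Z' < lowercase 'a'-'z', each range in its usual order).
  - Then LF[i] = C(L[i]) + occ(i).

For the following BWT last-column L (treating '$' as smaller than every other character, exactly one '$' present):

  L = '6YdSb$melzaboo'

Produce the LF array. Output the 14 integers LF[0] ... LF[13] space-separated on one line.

Char counts: '$':1, '6':1, 'S':1, 'Y':1, 'a':1, 'b':2, 'd':1, 'e':1, 'l':1, 'm':1, 'o':2, 'z':1
C (first-col start): C('$')=0, C('6')=1, C('S')=2, C('Y')=3, C('a')=4, C('b')=5, C('d')=7, C('e')=8, C('l')=9, C('m')=10, C('o')=11, C('z')=13
L[0]='6': occ=0, LF[0]=C('6')+0=1+0=1
L[1]='Y': occ=0, LF[1]=C('Y')+0=3+0=3
L[2]='d': occ=0, LF[2]=C('d')+0=7+0=7
L[3]='S': occ=0, LF[3]=C('S')+0=2+0=2
L[4]='b': occ=0, LF[4]=C('b')+0=5+0=5
L[5]='$': occ=0, LF[5]=C('$')+0=0+0=0
L[6]='m': occ=0, LF[6]=C('m')+0=10+0=10
L[7]='e': occ=0, LF[7]=C('e')+0=8+0=8
L[8]='l': occ=0, LF[8]=C('l')+0=9+0=9
L[9]='z': occ=0, LF[9]=C('z')+0=13+0=13
L[10]='a': occ=0, LF[10]=C('a')+0=4+0=4
L[11]='b': occ=1, LF[11]=C('b')+1=5+1=6
L[12]='o': occ=0, LF[12]=C('o')+0=11+0=11
L[13]='o': occ=1, LF[13]=C('o')+1=11+1=12

Answer: 1 3 7 2 5 0 10 8 9 13 4 6 11 12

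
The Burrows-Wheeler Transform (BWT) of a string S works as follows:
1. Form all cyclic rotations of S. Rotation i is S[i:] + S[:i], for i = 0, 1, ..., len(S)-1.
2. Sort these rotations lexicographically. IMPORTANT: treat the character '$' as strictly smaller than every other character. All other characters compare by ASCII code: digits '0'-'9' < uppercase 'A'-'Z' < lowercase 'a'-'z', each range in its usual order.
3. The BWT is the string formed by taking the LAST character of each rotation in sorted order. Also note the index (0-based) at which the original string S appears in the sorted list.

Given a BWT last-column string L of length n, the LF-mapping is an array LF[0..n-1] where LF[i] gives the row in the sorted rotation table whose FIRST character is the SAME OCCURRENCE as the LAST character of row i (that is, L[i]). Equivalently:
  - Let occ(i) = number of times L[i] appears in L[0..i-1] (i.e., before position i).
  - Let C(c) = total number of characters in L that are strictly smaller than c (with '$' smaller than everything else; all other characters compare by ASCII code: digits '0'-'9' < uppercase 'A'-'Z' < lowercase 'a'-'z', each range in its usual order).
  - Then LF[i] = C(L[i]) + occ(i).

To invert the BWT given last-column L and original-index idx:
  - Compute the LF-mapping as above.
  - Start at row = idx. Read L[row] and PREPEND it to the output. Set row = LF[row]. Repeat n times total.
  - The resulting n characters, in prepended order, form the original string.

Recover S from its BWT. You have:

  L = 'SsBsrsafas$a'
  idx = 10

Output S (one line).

LF mapping: 2 8 1 9 7 10 3 6 4 11 0 5
Walk LF starting at row 10, prepending L[row]:
  step 1: row=10, L[10]='$', prepend. Next row=LF[10]=0
  step 2: row=0, L[0]='S', prepend. Next row=LF[0]=2
  step 3: row=2, L[2]='B', prepend. Next row=LF[2]=1
  step 4: row=1, L[1]='s', prepend. Next row=LF[1]=8
  step 5: row=8, L[8]='a', prepend. Next row=LF[8]=4
  step 6: row=4, L[4]='r', prepend. Next row=LF[4]=7
  step 7: row=7, L[7]='f', prepend. Next row=LF[7]=6
  step 8: row=6, L[6]='a', prepend. Next row=LF[6]=3
  step 9: row=3, L[3]='s', prepend. Next row=LF[3]=9
  step 10: row=9, L[9]='s', prepend. Next row=LF[9]=11
  step 11: row=11, L[11]='a', prepend. Next row=LF[11]=5
  step 12: row=5, L[5]='s', prepend. Next row=LF[5]=10
Reversed output: sassafrasBS$

Answer: sassafrasBS$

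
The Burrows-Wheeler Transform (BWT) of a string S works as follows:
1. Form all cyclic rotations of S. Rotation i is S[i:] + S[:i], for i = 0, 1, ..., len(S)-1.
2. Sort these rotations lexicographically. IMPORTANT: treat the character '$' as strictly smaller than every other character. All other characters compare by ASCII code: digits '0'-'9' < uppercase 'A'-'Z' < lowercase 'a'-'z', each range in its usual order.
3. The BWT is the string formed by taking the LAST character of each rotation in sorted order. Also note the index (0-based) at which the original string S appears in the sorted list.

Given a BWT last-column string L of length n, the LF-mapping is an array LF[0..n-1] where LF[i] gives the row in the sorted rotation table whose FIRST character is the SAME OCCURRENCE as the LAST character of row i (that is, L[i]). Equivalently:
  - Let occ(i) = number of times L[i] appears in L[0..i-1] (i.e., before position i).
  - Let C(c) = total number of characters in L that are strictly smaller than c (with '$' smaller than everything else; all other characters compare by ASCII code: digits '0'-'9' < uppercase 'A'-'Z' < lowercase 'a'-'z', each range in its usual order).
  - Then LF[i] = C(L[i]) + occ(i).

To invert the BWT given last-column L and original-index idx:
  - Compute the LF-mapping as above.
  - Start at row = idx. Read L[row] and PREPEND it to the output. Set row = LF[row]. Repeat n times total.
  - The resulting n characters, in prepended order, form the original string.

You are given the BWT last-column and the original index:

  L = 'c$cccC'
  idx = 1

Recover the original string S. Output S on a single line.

Answer: Ccccc$

Derivation:
LF mapping: 2 0 3 4 5 1
Walk LF starting at row 1, prepending L[row]:
  step 1: row=1, L[1]='$', prepend. Next row=LF[1]=0
  step 2: row=0, L[0]='c', prepend. Next row=LF[0]=2
  step 3: row=2, L[2]='c', prepend. Next row=LF[2]=3
  step 4: row=3, L[3]='c', prepend. Next row=LF[3]=4
  step 5: row=4, L[4]='c', prepend. Next row=LF[4]=5
  step 6: row=5, L[5]='C', prepend. Next row=LF[5]=1
Reversed output: Ccccc$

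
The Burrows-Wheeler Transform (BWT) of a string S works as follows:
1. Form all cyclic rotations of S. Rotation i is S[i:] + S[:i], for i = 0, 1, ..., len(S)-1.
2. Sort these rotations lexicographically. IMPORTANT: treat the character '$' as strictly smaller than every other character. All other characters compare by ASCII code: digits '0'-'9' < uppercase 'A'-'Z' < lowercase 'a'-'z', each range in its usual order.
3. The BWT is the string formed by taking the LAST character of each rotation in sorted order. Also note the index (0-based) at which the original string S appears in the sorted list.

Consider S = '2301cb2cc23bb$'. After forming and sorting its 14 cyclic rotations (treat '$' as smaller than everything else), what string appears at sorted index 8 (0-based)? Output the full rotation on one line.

Answer: b$2301cb2cc23b

Derivation:
All 14 rotations (rotation i = S[i:]+S[:i]):
  rot[0] = 2301cb2cc23bb$
  rot[1] = 301cb2cc23bb$2
  rot[2] = 01cb2cc23bb$23
  rot[3] = 1cb2cc23bb$230
  rot[4] = cb2cc23bb$2301
  rot[5] = b2cc23bb$2301c
  rot[6] = 2cc23bb$2301cb
  rot[7] = cc23bb$2301cb2
  rot[8] = c23bb$2301cb2c
  rot[9] = 23bb$2301cb2cc
  rot[10] = 3bb$2301cb2cc2
  rot[11] = bb$2301cb2cc23
  rot[12] = b$2301cb2cc23b
  rot[13] = $2301cb2cc23bb
Sorted (with $ < everything):
  sorted[0] = $2301cb2cc23bb
  sorted[1] = 01cb2cc23bb$23
  sorted[2] = 1cb2cc23bb$230
  sorted[3] = 2301cb2cc23bb$
  sorted[4] = 23bb$2301cb2cc
  sorted[5] = 2cc23bb$2301cb
  sorted[6] = 301cb2cc23bb$2
  sorted[7] = 3bb$2301cb2cc2
  sorted[8] = b$2301cb2cc23b
  sorted[9] = b2cc23bb$2301c
  sorted[10] = bb$2301cb2cc23
  sorted[11] = c23bb$2301cb2c
  sorted[12] = cb2cc23bb$2301
  sorted[13] = cc23bb$2301cb2
sorted[8] = b$2301cb2cc23b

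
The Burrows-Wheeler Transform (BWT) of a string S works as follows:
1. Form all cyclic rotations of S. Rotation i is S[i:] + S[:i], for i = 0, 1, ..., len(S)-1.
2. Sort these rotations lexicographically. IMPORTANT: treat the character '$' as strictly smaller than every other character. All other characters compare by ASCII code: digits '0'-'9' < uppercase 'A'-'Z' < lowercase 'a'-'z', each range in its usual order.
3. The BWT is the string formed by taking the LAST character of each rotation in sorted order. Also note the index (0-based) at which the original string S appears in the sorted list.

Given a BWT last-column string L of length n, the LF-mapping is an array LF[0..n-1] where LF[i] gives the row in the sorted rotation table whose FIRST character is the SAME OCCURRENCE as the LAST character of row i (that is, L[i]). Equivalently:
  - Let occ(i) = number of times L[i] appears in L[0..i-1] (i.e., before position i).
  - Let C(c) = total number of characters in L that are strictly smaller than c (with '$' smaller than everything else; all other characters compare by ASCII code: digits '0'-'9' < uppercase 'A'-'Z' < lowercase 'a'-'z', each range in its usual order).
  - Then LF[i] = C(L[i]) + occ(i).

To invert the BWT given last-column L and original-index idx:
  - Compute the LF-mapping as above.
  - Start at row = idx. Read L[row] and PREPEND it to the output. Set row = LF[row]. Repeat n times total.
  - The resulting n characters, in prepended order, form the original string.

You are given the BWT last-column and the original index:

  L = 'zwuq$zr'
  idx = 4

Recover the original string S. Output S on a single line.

Answer: wqurzz$

Derivation:
LF mapping: 5 4 3 1 0 6 2
Walk LF starting at row 4, prepending L[row]:
  step 1: row=4, L[4]='$', prepend. Next row=LF[4]=0
  step 2: row=0, L[0]='z', prepend. Next row=LF[0]=5
  step 3: row=5, L[5]='z', prepend. Next row=LF[5]=6
  step 4: row=6, L[6]='r', prepend. Next row=LF[6]=2
  step 5: row=2, L[2]='u', prepend. Next row=LF[2]=3
  step 6: row=3, L[3]='q', prepend. Next row=LF[3]=1
  step 7: row=1, L[1]='w', prepend. Next row=LF[1]=4
Reversed output: wqurzz$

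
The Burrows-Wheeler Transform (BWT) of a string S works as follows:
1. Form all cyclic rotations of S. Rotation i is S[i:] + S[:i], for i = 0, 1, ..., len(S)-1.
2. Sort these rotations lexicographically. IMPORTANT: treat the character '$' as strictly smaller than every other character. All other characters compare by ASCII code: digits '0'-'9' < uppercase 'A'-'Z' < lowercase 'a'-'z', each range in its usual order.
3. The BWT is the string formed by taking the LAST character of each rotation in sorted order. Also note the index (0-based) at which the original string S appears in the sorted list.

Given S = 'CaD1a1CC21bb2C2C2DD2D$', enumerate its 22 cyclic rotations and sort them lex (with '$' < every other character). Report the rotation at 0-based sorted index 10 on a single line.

Answer: C2C2DD2D$CaD1a1CC21bb2

Derivation:
All 22 rotations (rotation i = S[i:]+S[:i]):
  rot[0] = CaD1a1CC21bb2C2C2DD2D$
  rot[1] = aD1a1CC21bb2C2C2DD2D$C
  rot[2] = D1a1CC21bb2C2C2DD2D$Ca
  rot[3] = 1a1CC21bb2C2C2DD2D$CaD
  rot[4] = a1CC21bb2C2C2DD2D$CaD1
  rot[5] = 1CC21bb2C2C2DD2D$CaD1a
  rot[6] = CC21bb2C2C2DD2D$CaD1a1
  rot[7] = C21bb2C2C2DD2D$CaD1a1C
  rot[8] = 21bb2C2C2DD2D$CaD1a1CC
  rot[9] = 1bb2C2C2DD2D$CaD1a1CC2
  rot[10] = bb2C2C2DD2D$CaD1a1CC21
  rot[11] = b2C2C2DD2D$CaD1a1CC21b
  rot[12] = 2C2C2DD2D$CaD1a1CC21bb
  rot[13] = C2C2DD2D$CaD1a1CC21bb2
  rot[14] = 2C2DD2D$CaD1a1CC21bb2C
  rot[15] = C2DD2D$CaD1a1CC21bb2C2
  rot[16] = 2DD2D$CaD1a1CC21bb2C2C
  rot[17] = DD2D$CaD1a1CC21bb2C2C2
  rot[18] = D2D$CaD1a1CC21bb2C2C2D
  rot[19] = 2D$CaD1a1CC21bb2C2C2DD
  rot[20] = D$CaD1a1CC21bb2C2C2DD2
  rot[21] = $CaD1a1CC21bb2C2C2DD2D
Sorted (with $ < everything):
  sorted[0] = $CaD1a1CC21bb2C2C2DD2D
  sorted[1] = 1CC21bb2C2C2DD2D$CaD1a
  sorted[2] = 1a1CC21bb2C2C2DD2D$CaD
  sorted[3] = 1bb2C2C2DD2D$CaD1a1CC2
  sorted[4] = 21bb2C2C2DD2D$CaD1a1CC
  sorted[5] = 2C2C2DD2D$CaD1a1CC21bb
  sorted[6] = 2C2DD2D$CaD1a1CC21bb2C
  sorted[7] = 2D$CaD1a1CC21bb2C2C2DD
  sorted[8] = 2DD2D$CaD1a1CC21bb2C2C
  sorted[9] = C21bb2C2C2DD2D$CaD1a1C
  sorted[10] = C2C2DD2D$CaD1a1CC21bb2
  sorted[11] = C2DD2D$CaD1a1CC21bb2C2
  sorted[12] = CC21bb2C2C2DD2D$CaD1a1
  sorted[13] = CaD1a1CC21bb2C2C2DD2D$
  sorted[14] = D$CaD1a1CC21bb2C2C2DD2
  sorted[15] = D1a1CC21bb2C2C2DD2D$Ca
  sorted[16] = D2D$CaD1a1CC21bb2C2C2D
  sorted[17] = DD2D$CaD1a1CC21bb2C2C2
  sorted[18] = a1CC21bb2C2C2DD2D$CaD1
  sorted[19] = aD1a1CC21bb2C2C2DD2D$C
  sorted[20] = b2C2C2DD2D$CaD1a1CC21b
  sorted[21] = bb2C2C2DD2D$CaD1a1CC21
sorted[10] = C2C2DD2D$CaD1a1CC21bb2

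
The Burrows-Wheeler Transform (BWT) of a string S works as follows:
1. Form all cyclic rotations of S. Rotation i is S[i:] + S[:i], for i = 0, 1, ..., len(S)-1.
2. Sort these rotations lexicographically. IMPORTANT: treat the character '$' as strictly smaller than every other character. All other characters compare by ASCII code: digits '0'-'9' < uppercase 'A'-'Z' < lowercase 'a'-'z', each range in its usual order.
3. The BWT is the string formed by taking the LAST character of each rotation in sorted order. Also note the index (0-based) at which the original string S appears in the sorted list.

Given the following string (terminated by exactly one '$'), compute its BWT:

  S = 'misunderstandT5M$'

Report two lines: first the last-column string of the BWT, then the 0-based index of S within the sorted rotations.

All 17 rotations (rotation i = S[i:]+S[:i]):
  rot[0] = misunderstandT5M$
  rot[1] = isunderstandT5M$m
  rot[2] = sunderstandT5M$mi
  rot[3] = understandT5M$mis
  rot[4] = nderstandT5M$misu
  rot[5] = derstandT5M$misun
  rot[6] = erstandT5M$misund
  rot[7] = rstandT5M$misunde
  rot[8] = standT5M$misunder
  rot[9] = tandT5M$misunders
  rot[10] = andT5M$misunderst
  rot[11] = ndT5M$misundersta
  rot[12] = dT5M$misunderstan
  rot[13] = T5M$misunderstand
  rot[14] = 5M$misunderstandT
  rot[15] = M$misunderstandT5
  rot[16] = $misunderstandT5M
Sorted (with $ < everything):
  sorted[0] = $misunderstandT5M  (last char: 'M')
  sorted[1] = 5M$misunderstandT  (last char: 'T')
  sorted[2] = M$misunderstandT5  (last char: '5')
  sorted[3] = T5M$misunderstand  (last char: 'd')
  sorted[4] = andT5M$misunderst  (last char: 't')
  sorted[5] = dT5M$misunderstan  (last char: 'n')
  sorted[6] = derstandT5M$misun  (last char: 'n')
  sorted[7] = erstandT5M$misund  (last char: 'd')
  sorted[8] = isunderstandT5M$m  (last char: 'm')
  sorted[9] = misunderstandT5M$  (last char: '$')
  sorted[10] = ndT5M$misundersta  (last char: 'a')
  sorted[11] = nderstandT5M$misu  (last char: 'u')
  sorted[12] = rstandT5M$misunde  (last char: 'e')
  sorted[13] = standT5M$misunder  (last char: 'r')
  sorted[14] = sunderstandT5M$mi  (last char: 'i')
  sorted[15] = tandT5M$misunders  (last char: 's')
  sorted[16] = understandT5M$mis  (last char: 's')
Last column: MT5dtnndm$aueriss
Original string S is at sorted index 9

Answer: MT5dtnndm$aueriss
9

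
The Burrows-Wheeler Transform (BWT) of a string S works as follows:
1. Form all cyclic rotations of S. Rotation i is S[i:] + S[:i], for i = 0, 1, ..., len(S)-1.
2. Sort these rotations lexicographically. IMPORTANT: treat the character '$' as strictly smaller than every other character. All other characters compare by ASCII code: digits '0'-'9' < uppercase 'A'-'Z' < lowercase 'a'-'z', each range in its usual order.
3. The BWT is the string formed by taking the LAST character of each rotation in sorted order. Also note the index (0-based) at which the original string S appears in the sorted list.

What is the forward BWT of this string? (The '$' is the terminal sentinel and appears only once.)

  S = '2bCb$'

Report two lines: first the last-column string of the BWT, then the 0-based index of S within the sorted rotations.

Answer: b$bC2
1

Derivation:
All 5 rotations (rotation i = S[i:]+S[:i]):
  rot[0] = 2bCb$
  rot[1] = bCb$2
  rot[2] = Cb$2b
  rot[3] = b$2bC
  rot[4] = $2bCb
Sorted (with $ < everything):
  sorted[0] = $2bCb  (last char: 'b')
  sorted[1] = 2bCb$  (last char: '$')
  sorted[2] = Cb$2b  (last char: 'b')
  sorted[3] = b$2bC  (last char: 'C')
  sorted[4] = bCb$2  (last char: '2')
Last column: b$bC2
Original string S is at sorted index 1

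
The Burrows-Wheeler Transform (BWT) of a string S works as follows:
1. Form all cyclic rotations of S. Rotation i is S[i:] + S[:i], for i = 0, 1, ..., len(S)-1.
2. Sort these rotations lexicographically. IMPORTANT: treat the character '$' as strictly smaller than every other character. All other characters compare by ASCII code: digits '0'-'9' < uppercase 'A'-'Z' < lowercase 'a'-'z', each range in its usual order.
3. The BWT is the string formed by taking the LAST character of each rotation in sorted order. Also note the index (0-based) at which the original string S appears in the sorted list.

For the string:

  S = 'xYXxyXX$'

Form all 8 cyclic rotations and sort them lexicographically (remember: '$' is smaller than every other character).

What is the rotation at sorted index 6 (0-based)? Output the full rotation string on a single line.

Answer: xyXX$xYX

Derivation:
All 8 rotations (rotation i = S[i:]+S[:i]):
  rot[0] = xYXxyXX$
  rot[1] = YXxyXX$x
  rot[2] = XxyXX$xY
  rot[3] = xyXX$xYX
  rot[4] = yXX$xYXx
  rot[5] = XX$xYXxy
  rot[6] = X$xYXxyX
  rot[7] = $xYXxyXX
Sorted (with $ < everything):
  sorted[0] = $xYXxyXX
  sorted[1] = X$xYXxyX
  sorted[2] = XX$xYXxy
  sorted[3] = XxyXX$xY
  sorted[4] = YXxyXX$x
  sorted[5] = xYXxyXX$
  sorted[6] = xyXX$xYX
  sorted[7] = yXX$xYXx
sorted[6] = xyXX$xYX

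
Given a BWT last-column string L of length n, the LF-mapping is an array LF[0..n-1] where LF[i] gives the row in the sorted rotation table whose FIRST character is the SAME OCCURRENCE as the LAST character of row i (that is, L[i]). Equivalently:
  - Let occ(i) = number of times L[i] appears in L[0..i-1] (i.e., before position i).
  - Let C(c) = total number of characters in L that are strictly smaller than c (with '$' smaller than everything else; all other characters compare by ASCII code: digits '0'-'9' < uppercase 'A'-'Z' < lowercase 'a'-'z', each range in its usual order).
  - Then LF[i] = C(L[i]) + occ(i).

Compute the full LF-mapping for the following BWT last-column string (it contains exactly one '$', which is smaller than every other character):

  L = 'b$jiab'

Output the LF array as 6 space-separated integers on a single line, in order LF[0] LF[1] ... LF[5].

Char counts: '$':1, 'a':1, 'b':2, 'i':1, 'j':1
C (first-col start): C('$')=0, C('a')=1, C('b')=2, C('i')=4, C('j')=5
L[0]='b': occ=0, LF[0]=C('b')+0=2+0=2
L[1]='$': occ=0, LF[1]=C('$')+0=0+0=0
L[2]='j': occ=0, LF[2]=C('j')+0=5+0=5
L[3]='i': occ=0, LF[3]=C('i')+0=4+0=4
L[4]='a': occ=0, LF[4]=C('a')+0=1+0=1
L[5]='b': occ=1, LF[5]=C('b')+1=2+1=3

Answer: 2 0 5 4 1 3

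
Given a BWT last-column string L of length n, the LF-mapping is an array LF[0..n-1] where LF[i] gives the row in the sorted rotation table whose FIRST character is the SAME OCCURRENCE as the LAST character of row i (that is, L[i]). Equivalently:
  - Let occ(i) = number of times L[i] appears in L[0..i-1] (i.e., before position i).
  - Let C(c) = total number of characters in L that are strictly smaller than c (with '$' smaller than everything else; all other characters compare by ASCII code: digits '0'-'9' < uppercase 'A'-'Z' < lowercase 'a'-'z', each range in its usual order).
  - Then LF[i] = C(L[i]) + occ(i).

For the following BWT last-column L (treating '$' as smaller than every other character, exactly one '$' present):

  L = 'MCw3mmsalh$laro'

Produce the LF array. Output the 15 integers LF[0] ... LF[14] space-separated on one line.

Answer: 3 2 14 1 9 10 13 4 7 6 0 8 5 12 11

Derivation:
Char counts: '$':1, '3':1, 'C':1, 'M':1, 'a':2, 'h':1, 'l':2, 'm':2, 'o':1, 'r':1, 's':1, 'w':1
C (first-col start): C('$')=0, C('3')=1, C('C')=2, C('M')=3, C('a')=4, C('h')=6, C('l')=7, C('m')=9, C('o')=11, C('r')=12, C('s')=13, C('w')=14
L[0]='M': occ=0, LF[0]=C('M')+0=3+0=3
L[1]='C': occ=0, LF[1]=C('C')+0=2+0=2
L[2]='w': occ=0, LF[2]=C('w')+0=14+0=14
L[3]='3': occ=0, LF[3]=C('3')+0=1+0=1
L[4]='m': occ=0, LF[4]=C('m')+0=9+0=9
L[5]='m': occ=1, LF[5]=C('m')+1=9+1=10
L[6]='s': occ=0, LF[6]=C('s')+0=13+0=13
L[7]='a': occ=0, LF[7]=C('a')+0=4+0=4
L[8]='l': occ=0, LF[8]=C('l')+0=7+0=7
L[9]='h': occ=0, LF[9]=C('h')+0=6+0=6
L[10]='$': occ=0, LF[10]=C('$')+0=0+0=0
L[11]='l': occ=1, LF[11]=C('l')+1=7+1=8
L[12]='a': occ=1, LF[12]=C('a')+1=4+1=5
L[13]='r': occ=0, LF[13]=C('r')+0=12+0=12
L[14]='o': occ=0, LF[14]=C('o')+0=11+0=11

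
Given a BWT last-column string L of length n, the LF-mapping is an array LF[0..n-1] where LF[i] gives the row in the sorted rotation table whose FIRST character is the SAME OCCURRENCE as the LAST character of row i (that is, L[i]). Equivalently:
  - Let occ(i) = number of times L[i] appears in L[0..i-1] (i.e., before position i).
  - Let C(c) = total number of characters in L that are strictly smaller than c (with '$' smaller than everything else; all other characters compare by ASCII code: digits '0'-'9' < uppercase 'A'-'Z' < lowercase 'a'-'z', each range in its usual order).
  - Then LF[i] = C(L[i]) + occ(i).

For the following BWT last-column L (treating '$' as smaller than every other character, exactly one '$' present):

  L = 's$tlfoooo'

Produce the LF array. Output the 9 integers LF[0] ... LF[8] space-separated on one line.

Char counts: '$':1, 'f':1, 'l':1, 'o':4, 's':1, 't':1
C (first-col start): C('$')=0, C('f')=1, C('l')=2, C('o')=3, C('s')=7, C('t')=8
L[0]='s': occ=0, LF[0]=C('s')+0=7+0=7
L[1]='$': occ=0, LF[1]=C('$')+0=0+0=0
L[2]='t': occ=0, LF[2]=C('t')+0=8+0=8
L[3]='l': occ=0, LF[3]=C('l')+0=2+0=2
L[4]='f': occ=0, LF[4]=C('f')+0=1+0=1
L[5]='o': occ=0, LF[5]=C('o')+0=3+0=3
L[6]='o': occ=1, LF[6]=C('o')+1=3+1=4
L[7]='o': occ=2, LF[7]=C('o')+2=3+2=5
L[8]='o': occ=3, LF[8]=C('o')+3=3+3=6

Answer: 7 0 8 2 1 3 4 5 6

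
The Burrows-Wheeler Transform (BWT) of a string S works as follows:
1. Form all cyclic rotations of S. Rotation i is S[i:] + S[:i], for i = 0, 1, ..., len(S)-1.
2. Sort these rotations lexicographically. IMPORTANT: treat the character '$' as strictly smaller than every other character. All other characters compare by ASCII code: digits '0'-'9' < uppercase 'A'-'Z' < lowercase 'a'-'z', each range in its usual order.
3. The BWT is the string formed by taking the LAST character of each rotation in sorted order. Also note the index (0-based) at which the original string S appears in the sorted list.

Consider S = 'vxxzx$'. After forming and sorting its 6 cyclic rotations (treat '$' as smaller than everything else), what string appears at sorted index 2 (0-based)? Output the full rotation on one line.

All 6 rotations (rotation i = S[i:]+S[:i]):
  rot[0] = vxxzx$
  rot[1] = xxzx$v
  rot[2] = xzx$vx
  rot[3] = zx$vxx
  rot[4] = x$vxxz
  rot[5] = $vxxzx
Sorted (with $ < everything):
  sorted[0] = $vxxzx
  sorted[1] = vxxzx$
  sorted[2] = x$vxxz
  sorted[3] = xxzx$v
  sorted[4] = xzx$vx
  sorted[5] = zx$vxx
sorted[2] = x$vxxz

Answer: x$vxxz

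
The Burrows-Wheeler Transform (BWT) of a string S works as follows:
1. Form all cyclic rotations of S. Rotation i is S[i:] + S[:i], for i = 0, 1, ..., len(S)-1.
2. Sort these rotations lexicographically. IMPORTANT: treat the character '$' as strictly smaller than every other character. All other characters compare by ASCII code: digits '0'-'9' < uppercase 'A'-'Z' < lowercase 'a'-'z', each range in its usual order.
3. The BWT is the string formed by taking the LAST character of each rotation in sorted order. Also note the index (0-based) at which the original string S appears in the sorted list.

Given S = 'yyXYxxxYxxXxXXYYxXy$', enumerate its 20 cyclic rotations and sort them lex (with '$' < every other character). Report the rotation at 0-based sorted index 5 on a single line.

All 20 rotations (rotation i = S[i:]+S[:i]):
  rot[0] = yyXYxxxYxxXxXXYYxXy$
  rot[1] = yXYxxxYxxXxXXYYxXy$y
  rot[2] = XYxxxYxxXxXXYYxXy$yy
  rot[3] = YxxxYxxXxXXYYxXy$yyX
  rot[4] = xxxYxxXxXXYYxXy$yyXY
  rot[5] = xxYxxXxXXYYxXy$yyXYx
  rot[6] = xYxxXxXXYYxXy$yyXYxx
  rot[7] = YxxXxXXYYxXy$yyXYxxx
  rot[8] = xxXxXXYYxXy$yyXYxxxY
  rot[9] = xXxXXYYxXy$yyXYxxxYx
  rot[10] = XxXXYYxXy$yyXYxxxYxx
  rot[11] = xXXYYxXy$yyXYxxxYxxX
  rot[12] = XXYYxXy$yyXYxxxYxxXx
  rot[13] = XYYxXy$yyXYxxxYxxXxX
  rot[14] = YYxXy$yyXYxxxYxxXxXX
  rot[15] = YxXy$yyXYxxxYxxXxXXY
  rot[16] = xXy$yyXYxxxYxxXxXXYY
  rot[17] = Xy$yyXYxxxYxxXxXXYYx
  rot[18] = y$yyXYxxxYxxXxXXYYxX
  rot[19] = $yyXYxxxYxxXxXXYYxXy
Sorted (with $ < everything):
  sorted[0] = $yyXYxxxYxxXxXXYYxXy
  sorted[1] = XXYYxXy$yyXYxxxYxxXx
  sorted[2] = XYYxXy$yyXYxxxYxxXxX
  sorted[3] = XYxxxYxxXxXXYYxXy$yy
  sorted[4] = XxXXYYxXy$yyXYxxxYxx
  sorted[5] = Xy$yyXYxxxYxxXxXXYYx
  sorted[6] = YYxXy$yyXYxxxYxxXxXX
  sorted[7] = YxXy$yyXYxxxYxxXxXXY
  sorted[8] = YxxXxXXYYxXy$yyXYxxx
  sorted[9] = YxxxYxxXxXXYYxXy$yyX
  sorted[10] = xXXYYxXy$yyXYxxxYxxX
  sorted[11] = xXxXXYYxXy$yyXYxxxYx
  sorted[12] = xXy$yyXYxxxYxxXxXXYY
  sorted[13] = xYxxXxXXYYxXy$yyXYxx
  sorted[14] = xxXxXXYYxXy$yyXYxxxY
  sorted[15] = xxYxxXxXXYYxXy$yyXYx
  sorted[16] = xxxYxxXxXXYYxXy$yyXY
  sorted[17] = y$yyXYxxxYxxXxXXYYxX
  sorted[18] = yXYxxxYxxXxXXYYxXy$y
  sorted[19] = yyXYxxxYxxXxXXYYxXy$
sorted[5] = Xy$yyXYxxxYxxXxXXYYx

Answer: Xy$yyXYxxxYxxXxXXYYx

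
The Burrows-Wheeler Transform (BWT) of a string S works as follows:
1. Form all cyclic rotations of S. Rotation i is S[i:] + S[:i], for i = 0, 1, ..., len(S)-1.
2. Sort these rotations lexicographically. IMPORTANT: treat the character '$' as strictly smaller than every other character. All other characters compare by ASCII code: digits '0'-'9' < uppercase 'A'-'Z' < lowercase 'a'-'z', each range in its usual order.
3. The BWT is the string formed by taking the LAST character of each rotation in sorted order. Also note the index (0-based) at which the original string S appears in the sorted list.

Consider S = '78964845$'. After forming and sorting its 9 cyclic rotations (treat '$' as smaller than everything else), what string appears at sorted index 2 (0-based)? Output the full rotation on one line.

Answer: 4845$7896

Derivation:
All 9 rotations (rotation i = S[i:]+S[:i]):
  rot[0] = 78964845$
  rot[1] = 8964845$7
  rot[2] = 964845$78
  rot[3] = 64845$789
  rot[4] = 4845$7896
  rot[5] = 845$78964
  rot[6] = 45$789648
  rot[7] = 5$7896484
  rot[8] = $78964845
Sorted (with $ < everything):
  sorted[0] = $78964845
  sorted[1] = 45$789648
  sorted[2] = 4845$7896
  sorted[3] = 5$7896484
  sorted[4] = 64845$789
  sorted[5] = 78964845$
  sorted[6] = 845$78964
  sorted[7] = 8964845$7
  sorted[8] = 964845$78
sorted[2] = 4845$7896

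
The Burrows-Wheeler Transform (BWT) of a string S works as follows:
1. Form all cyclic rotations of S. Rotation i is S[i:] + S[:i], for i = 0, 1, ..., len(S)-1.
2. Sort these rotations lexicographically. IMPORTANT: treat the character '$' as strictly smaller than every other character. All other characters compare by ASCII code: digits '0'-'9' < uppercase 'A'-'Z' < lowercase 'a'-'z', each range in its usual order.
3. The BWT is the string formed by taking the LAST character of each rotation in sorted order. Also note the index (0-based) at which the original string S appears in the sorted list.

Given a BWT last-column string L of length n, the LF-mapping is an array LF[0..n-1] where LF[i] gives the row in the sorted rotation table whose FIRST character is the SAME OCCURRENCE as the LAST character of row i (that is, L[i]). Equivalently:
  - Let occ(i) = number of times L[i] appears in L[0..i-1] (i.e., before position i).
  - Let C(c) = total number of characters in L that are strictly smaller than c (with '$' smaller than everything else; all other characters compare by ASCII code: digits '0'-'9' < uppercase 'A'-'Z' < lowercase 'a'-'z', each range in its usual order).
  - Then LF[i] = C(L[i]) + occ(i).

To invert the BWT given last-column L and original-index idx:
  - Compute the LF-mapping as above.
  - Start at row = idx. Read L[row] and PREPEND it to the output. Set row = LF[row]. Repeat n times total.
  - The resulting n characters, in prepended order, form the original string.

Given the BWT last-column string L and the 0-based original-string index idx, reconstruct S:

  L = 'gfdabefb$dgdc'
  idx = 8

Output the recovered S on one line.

LF mapping: 11 9 5 1 2 8 10 3 0 6 12 7 4
Walk LF starting at row 8, prepending L[row]:
  step 1: row=8, L[8]='$', prepend. Next row=LF[8]=0
  step 2: row=0, L[0]='g', prepend. Next row=LF[0]=11
  step 3: row=11, L[11]='d', prepend. Next row=LF[11]=7
  step 4: row=7, L[7]='b', prepend. Next row=LF[7]=3
  step 5: row=3, L[3]='a', prepend. Next row=LF[3]=1
  step 6: row=1, L[1]='f', prepend. Next row=LF[1]=9
  step 7: row=9, L[9]='d', prepend. Next row=LF[9]=6
  step 8: row=6, L[6]='f', prepend. Next row=LF[6]=10
  step 9: row=10, L[10]='g', prepend. Next row=LF[10]=12
  step 10: row=12, L[12]='c', prepend. Next row=LF[12]=4
  step 11: row=4, L[4]='b', prepend. Next row=LF[4]=2
  step 12: row=2, L[2]='d', prepend. Next row=LF[2]=5
  step 13: row=5, L[5]='e', prepend. Next row=LF[5]=8
Reversed output: edbcgfdfabdg$

Answer: edbcgfdfabdg$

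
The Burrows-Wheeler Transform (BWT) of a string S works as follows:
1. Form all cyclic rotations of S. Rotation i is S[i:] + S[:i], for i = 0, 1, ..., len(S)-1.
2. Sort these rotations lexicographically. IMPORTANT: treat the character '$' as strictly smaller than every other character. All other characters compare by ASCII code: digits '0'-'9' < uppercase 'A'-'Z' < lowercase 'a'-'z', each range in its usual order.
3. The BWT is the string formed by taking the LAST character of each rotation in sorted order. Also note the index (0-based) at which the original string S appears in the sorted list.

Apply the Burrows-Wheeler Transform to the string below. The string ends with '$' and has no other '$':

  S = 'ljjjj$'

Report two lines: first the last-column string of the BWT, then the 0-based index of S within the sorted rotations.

All 6 rotations (rotation i = S[i:]+S[:i]):
  rot[0] = ljjjj$
  rot[1] = jjjj$l
  rot[2] = jjj$lj
  rot[3] = jj$ljj
  rot[4] = j$ljjj
  rot[5] = $ljjjj
Sorted (with $ < everything):
  sorted[0] = $ljjjj  (last char: 'j')
  sorted[1] = j$ljjj  (last char: 'j')
  sorted[2] = jj$ljj  (last char: 'j')
  sorted[3] = jjj$lj  (last char: 'j')
  sorted[4] = jjjj$l  (last char: 'l')
  sorted[5] = ljjjj$  (last char: '$')
Last column: jjjjl$
Original string S is at sorted index 5

Answer: jjjjl$
5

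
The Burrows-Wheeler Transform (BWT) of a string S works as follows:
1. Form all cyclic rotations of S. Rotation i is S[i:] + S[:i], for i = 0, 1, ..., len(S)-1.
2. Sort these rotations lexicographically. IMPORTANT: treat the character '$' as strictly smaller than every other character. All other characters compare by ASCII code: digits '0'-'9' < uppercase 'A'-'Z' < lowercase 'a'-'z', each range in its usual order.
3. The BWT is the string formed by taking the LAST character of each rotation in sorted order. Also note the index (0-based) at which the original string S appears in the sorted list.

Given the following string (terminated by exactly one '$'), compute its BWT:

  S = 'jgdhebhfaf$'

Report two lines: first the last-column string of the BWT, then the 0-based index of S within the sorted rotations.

All 11 rotations (rotation i = S[i:]+S[:i]):
  rot[0] = jgdhebhfaf$
  rot[1] = gdhebhfaf$j
  rot[2] = dhebhfaf$jg
  rot[3] = hebhfaf$jgd
  rot[4] = ebhfaf$jgdh
  rot[5] = bhfaf$jgdhe
  rot[6] = hfaf$jgdheb
  rot[7] = faf$jgdhebh
  rot[8] = af$jgdhebhf
  rot[9] = f$jgdhebhfa
  rot[10] = $jgdhebhfaf
Sorted (with $ < everything):
  sorted[0] = $jgdhebhfaf  (last char: 'f')
  sorted[1] = af$jgdhebhf  (last char: 'f')
  sorted[2] = bhfaf$jgdhe  (last char: 'e')
  sorted[3] = dhebhfaf$jg  (last char: 'g')
  sorted[4] = ebhfaf$jgdh  (last char: 'h')
  sorted[5] = f$jgdhebhfa  (last char: 'a')
  sorted[6] = faf$jgdhebh  (last char: 'h')
  sorted[7] = gdhebhfaf$j  (last char: 'j')
  sorted[8] = hebhfaf$jgd  (last char: 'd')
  sorted[9] = hfaf$jgdheb  (last char: 'b')
  sorted[10] = jgdhebhfaf$  (last char: '$')
Last column: ffeghahjdb$
Original string S is at sorted index 10

Answer: ffeghahjdb$
10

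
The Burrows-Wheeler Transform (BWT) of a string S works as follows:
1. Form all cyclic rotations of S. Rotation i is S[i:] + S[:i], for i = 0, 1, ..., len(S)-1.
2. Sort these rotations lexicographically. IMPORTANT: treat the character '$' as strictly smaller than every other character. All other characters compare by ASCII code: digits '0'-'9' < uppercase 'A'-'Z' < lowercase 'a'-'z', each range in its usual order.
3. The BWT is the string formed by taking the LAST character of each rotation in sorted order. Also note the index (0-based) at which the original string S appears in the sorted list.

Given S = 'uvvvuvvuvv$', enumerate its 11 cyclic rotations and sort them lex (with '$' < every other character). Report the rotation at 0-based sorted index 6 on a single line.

Answer: vuvvuvv$uvv

Derivation:
All 11 rotations (rotation i = S[i:]+S[:i]):
  rot[0] = uvvvuvvuvv$
  rot[1] = vvvuvvuvv$u
  rot[2] = vvuvvuvv$uv
  rot[3] = vuvvuvv$uvv
  rot[4] = uvvuvv$uvvv
  rot[5] = vvuvv$uvvvu
  rot[6] = vuvv$uvvvuv
  rot[7] = uvv$uvvvuvv
  rot[8] = vv$uvvvuvvu
  rot[9] = v$uvvvuvvuv
  rot[10] = $uvvvuvvuvv
Sorted (with $ < everything):
  sorted[0] = $uvvvuvvuvv
  sorted[1] = uvv$uvvvuvv
  sorted[2] = uvvuvv$uvvv
  sorted[3] = uvvvuvvuvv$
  sorted[4] = v$uvvvuvvuv
  sorted[5] = vuvv$uvvvuv
  sorted[6] = vuvvuvv$uvv
  sorted[7] = vv$uvvvuvvu
  sorted[8] = vvuvv$uvvvu
  sorted[9] = vvuvvuvv$uv
  sorted[10] = vvvuvvuvv$u
sorted[6] = vuvvuvv$uvv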